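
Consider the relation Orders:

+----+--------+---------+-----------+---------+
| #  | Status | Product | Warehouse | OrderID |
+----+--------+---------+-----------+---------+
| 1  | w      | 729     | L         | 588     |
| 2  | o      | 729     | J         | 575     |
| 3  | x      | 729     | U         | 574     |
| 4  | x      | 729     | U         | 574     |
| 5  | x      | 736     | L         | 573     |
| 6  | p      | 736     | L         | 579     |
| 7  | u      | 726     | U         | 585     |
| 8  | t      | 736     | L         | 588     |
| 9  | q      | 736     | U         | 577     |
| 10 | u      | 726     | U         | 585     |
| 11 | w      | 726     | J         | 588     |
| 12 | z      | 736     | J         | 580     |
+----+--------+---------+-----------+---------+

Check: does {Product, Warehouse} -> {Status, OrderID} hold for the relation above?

No

(Product=729, Warehouse=L): row 1 → {Status,OrderID} = (w, 588) ✓
(Product=729, Warehouse=J): row 2 → {Status,OrderID} = (o, 575) ✓
(Product=729, Warehouse=U): rows 3, 4 → {Status,OrderID} = (x, 574), (x, 574) ✓
(Product=736, Warehouse=L): rows 5, 6, 8 → {Status,OrderID} takes values {(x, 573), (p, 579), (t, 588)} — violation
(Product=726, Warehouse=U): rows 7, 10 → {Status,OrderID} = (u, 585), (u, 585) ✓
(Product=736, Warehouse=U): row 9 → {Status,OrderID} = (q, 577) ✓
(Product=726, Warehouse=J): row 11 → {Status,OrderID} = (w, 588) ✓
(Product=736, Warehouse=J): row 12 → {Status,OrderID} = (z, 580) ✓
Two rows agree on {Product, Warehouse} but differ on {Status, OrderID}, so {Product, Warehouse} -> {Status, OrderID} does not hold.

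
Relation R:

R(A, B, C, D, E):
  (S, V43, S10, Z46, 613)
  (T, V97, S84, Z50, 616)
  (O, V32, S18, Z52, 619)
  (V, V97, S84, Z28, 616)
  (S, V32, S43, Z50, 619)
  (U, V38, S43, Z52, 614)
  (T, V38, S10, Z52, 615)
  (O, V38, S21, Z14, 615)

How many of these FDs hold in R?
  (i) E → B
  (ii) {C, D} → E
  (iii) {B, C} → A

(i) E → B: every LHS value maps to a single RHS value — holds.
(ii) {C, D} → E: every LHS value maps to a single RHS value — holds.
(iii) {B, C} → A: (B=V97, C=S84): 2 rows → A takes values {T, V} — violation — fails.
2 of the 3 dependencies hold.

2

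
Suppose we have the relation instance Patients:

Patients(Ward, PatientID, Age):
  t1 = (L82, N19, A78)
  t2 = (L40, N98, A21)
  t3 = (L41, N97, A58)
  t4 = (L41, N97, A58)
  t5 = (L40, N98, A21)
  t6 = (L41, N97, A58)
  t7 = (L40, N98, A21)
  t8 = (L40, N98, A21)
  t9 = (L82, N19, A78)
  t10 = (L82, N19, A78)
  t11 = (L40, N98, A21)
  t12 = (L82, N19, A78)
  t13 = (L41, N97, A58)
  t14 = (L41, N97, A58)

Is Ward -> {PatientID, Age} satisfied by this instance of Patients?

Yes

Ward=L82: rows 1, 9, 10, 12 → {PatientID,Age} = (N19, A78), (N19, A78), (N19, A78), (N19, A78) ✓
Ward=L40: rows 2, 5, 7, 8, 11 → {PatientID,Age} = (N98, A21), (N98, A21), (N98, A21), (N98, A21), (N98, A21) ✓
Ward=L41: rows 3, 4, 6, 13, 14 → {PatientID,Age} = (N97, A58), (N97, A58), (N97, A58), (N97, A58), (N97, A58) ✓
Every Ward value is associated with a single {PatientID, Age} value, so Ward -> {PatientID, Age} holds.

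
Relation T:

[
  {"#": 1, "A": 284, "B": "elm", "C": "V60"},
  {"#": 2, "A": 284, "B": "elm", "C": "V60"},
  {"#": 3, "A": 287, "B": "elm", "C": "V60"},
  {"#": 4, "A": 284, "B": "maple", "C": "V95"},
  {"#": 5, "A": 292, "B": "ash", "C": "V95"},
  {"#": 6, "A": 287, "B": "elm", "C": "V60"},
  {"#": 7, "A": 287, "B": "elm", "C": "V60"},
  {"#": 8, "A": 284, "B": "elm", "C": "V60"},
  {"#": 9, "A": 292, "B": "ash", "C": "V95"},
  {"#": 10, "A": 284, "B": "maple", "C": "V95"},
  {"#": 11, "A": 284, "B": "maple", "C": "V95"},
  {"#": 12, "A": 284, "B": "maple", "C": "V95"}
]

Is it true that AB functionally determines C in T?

Yes

(A=284, B=elm): rows 1, 2, 8 → C = V60, V60, V60 ✓
(A=287, B=elm): rows 3, 6, 7 → C = V60, V60, V60 ✓
(A=284, B=maple): rows 4, 10, 11, 12 → C = V95, V95, V95, V95 ✓
(A=292, B=ash): rows 5, 9 → C = V95, V95 ✓
Every AB value is associated with a single C value, so AB -> C holds.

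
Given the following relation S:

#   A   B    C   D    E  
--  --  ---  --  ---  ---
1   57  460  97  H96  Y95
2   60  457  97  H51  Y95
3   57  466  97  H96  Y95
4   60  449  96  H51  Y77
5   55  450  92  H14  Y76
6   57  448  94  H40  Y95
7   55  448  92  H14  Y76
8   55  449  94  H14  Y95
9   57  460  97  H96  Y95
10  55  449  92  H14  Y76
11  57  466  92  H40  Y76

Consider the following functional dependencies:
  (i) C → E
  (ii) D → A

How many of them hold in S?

2

(i) C → E: every LHS value maps to a single RHS value — holds.
(ii) D → A: every LHS value maps to a single RHS value — holds.
2 of the 2 dependencies hold.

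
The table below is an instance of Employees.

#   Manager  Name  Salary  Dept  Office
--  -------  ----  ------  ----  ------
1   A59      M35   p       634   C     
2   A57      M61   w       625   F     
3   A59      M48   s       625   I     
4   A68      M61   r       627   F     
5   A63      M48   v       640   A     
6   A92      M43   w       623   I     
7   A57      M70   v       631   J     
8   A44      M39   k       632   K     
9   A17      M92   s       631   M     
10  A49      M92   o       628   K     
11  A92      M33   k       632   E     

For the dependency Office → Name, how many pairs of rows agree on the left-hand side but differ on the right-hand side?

2

Office=F: all 2 rows agree on Name — 0 pairs.
Office=I: violating pairs (3,6) — 1 pair.
Office=K: violating pairs (8,10) — 1 pair.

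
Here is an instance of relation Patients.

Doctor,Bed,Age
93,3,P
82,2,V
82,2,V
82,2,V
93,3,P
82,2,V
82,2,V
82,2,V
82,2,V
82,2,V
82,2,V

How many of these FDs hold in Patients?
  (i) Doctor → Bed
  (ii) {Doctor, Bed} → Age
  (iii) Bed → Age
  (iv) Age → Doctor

4

(i) Doctor → Bed: every LHS value maps to a single RHS value — holds.
(ii) {Doctor, Bed} → Age: every LHS value maps to a single RHS value — holds.
(iii) Bed → Age: every LHS value maps to a single RHS value — holds.
(iv) Age → Doctor: every LHS value maps to a single RHS value — holds.
4 of the 4 dependencies hold.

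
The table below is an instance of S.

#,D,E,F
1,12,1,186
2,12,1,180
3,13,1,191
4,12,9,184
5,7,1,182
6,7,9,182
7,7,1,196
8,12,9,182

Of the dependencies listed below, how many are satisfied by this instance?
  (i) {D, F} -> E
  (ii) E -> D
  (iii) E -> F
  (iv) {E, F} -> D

(i) {D, F} -> E: (D=7, F=182): rows 5, 6 → E takes values {1, 9} — violation — fails.
(ii) E -> D: E=1: rows 1, 2, 3, 5, 7 → D takes values {12, 13, 7} — violation; E=9: rows 4, 6, 8 → D takes values {12, 7} — violation — fails.
(iii) E -> F: E=1: rows 1, 2, 3, 5, 7 → F takes values {186, 180, 191, 182, 196} — violation; E=9: rows 4, 6, 8 → F takes values {184, 182} — violation — fails.
(iv) {E, F} -> D: (E=9, F=182): rows 6, 8 → D takes values {7, 12} — violation — fails.
None of the 4 dependencies hold.

0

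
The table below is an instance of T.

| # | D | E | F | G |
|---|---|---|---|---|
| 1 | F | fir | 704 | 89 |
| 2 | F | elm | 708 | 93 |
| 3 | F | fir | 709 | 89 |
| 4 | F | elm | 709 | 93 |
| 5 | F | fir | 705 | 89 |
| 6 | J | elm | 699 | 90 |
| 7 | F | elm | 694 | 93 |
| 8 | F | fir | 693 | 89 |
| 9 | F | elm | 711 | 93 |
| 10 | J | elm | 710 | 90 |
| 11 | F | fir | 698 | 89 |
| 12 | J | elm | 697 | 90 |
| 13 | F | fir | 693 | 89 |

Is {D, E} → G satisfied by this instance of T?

Yes

(D=F, E=fir): rows 1, 3, 5, 8, 11, 13 → G = 89, 89, 89, 89, 89, 89 ✓
(D=F, E=elm): rows 2, 4, 7, 9 → G = 93, 93, 93, 93 ✓
(D=J, E=elm): rows 6, 10, 12 → G = 90, 90, 90 ✓
Every {D, E} value is associated with a single G value, so {D, E} → G holds.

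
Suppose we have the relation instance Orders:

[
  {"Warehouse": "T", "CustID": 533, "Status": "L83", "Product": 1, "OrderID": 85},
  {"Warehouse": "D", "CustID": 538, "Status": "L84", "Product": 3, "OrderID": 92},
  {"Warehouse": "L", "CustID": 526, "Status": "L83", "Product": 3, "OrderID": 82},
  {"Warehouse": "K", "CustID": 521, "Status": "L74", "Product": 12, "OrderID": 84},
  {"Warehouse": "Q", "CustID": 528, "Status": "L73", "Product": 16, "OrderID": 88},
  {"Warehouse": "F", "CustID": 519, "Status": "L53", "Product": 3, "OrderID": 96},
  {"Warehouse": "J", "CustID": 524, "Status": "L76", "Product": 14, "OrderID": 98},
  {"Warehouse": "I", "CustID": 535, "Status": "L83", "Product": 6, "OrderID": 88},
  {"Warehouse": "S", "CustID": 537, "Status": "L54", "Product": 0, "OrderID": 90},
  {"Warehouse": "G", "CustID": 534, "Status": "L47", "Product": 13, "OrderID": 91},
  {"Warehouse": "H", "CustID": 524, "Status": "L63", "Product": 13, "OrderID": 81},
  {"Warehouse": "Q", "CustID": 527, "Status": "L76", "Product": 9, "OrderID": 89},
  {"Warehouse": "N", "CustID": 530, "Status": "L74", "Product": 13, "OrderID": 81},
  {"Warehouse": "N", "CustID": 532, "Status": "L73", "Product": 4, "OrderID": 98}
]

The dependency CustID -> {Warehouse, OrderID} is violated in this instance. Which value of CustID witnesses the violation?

CustID=533: 1 row → {Warehouse,OrderID} = (T, 85) ✓
CustID=538: 1 row → {Warehouse,OrderID} = (D, 92) ✓
CustID=526: 1 row → {Warehouse,OrderID} = (L, 82) ✓
CustID=521: 1 row → {Warehouse,OrderID} = (K, 84) ✓
CustID=528: 1 row → {Warehouse,OrderID} = (Q, 88) ✓
CustID=519: 1 row → {Warehouse,OrderID} = (F, 96) ✓
CustID=524: 2 rows → {Warehouse,OrderID} takes values {(J, 98), (H, 81)} — violation
CustID=535: 1 row → {Warehouse,OrderID} = (I, 88) ✓
CustID=537: 1 row → {Warehouse,OrderID} = (S, 90) ✓
CustID=534: 1 row → {Warehouse,OrderID} = (G, 91) ✓
CustID=527: 1 row → {Warehouse,OrderID} = (Q, 89) ✓
CustID=530: 1 row → {Warehouse,OrderID} = (N, 81) ✓
CustID=532: 1 row → {Warehouse,OrderID} = (N, 98) ✓
The only CustID value with inconsistent RHS is CustID=524.

524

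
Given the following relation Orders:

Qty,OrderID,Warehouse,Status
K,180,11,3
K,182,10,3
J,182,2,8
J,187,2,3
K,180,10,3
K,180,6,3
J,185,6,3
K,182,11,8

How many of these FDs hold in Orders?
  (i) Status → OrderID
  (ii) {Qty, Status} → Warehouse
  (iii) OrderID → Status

0

(i) Status → OrderID: Status=3: 6 rows → OrderID takes values {180, 182, 187, 185} — violation — fails.
(ii) {Qty, Status} → Warehouse: (Qty=K, Status=3): 4 rows → Warehouse takes values {11, 10, 6} — violation; (Qty=J, Status=3): 2 rows → Warehouse takes values {2, 6} — violation — fails.
(iii) OrderID → Status: OrderID=182: 3 rows → Status takes values {3, 8} — violation — fails.
None of the 3 dependencies hold.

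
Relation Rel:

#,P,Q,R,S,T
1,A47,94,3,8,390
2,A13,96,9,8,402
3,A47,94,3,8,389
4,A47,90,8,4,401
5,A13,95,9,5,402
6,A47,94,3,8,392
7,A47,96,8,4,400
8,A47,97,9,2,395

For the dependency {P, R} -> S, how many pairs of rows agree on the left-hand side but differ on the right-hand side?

(P=A47, R=3): all 3 rows agree on S — 0 pairs.
(P=A13, R=9): violating pairs (2,5) — 1 pair.
(P=A47, R=8): all 2 rows agree on S — 0 pairs.

1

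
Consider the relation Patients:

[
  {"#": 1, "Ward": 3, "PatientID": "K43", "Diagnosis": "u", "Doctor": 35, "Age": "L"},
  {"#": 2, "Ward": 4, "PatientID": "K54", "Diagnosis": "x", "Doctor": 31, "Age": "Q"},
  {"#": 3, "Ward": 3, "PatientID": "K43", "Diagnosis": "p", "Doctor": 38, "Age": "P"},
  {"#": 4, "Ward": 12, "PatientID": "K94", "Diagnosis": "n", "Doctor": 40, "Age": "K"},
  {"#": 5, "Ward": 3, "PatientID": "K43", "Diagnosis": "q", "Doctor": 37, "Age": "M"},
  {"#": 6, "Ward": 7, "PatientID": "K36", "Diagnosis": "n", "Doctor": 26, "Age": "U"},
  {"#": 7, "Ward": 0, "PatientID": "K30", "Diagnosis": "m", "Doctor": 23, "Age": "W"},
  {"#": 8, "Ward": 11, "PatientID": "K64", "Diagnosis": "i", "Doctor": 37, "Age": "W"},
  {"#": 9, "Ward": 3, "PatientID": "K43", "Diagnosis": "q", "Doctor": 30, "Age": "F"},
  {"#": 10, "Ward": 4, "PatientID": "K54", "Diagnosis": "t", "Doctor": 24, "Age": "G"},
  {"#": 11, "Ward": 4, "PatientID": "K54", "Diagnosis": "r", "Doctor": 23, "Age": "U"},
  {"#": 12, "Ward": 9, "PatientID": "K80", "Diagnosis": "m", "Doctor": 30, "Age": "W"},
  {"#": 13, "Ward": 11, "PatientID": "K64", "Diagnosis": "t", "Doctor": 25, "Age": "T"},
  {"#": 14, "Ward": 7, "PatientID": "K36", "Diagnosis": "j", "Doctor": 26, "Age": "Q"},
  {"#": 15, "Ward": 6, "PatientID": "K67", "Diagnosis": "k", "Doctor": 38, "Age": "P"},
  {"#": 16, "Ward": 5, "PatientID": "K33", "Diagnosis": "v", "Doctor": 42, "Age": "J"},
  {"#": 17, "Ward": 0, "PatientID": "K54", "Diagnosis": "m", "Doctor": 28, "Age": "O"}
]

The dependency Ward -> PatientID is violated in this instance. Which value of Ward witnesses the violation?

0

Ward=3: rows 1, 3, 5, 9 → PatientID = K43, K43, K43, K43 ✓
Ward=4: rows 2, 10, 11 → PatientID = K54, K54, K54 ✓
Ward=12: row 4 → PatientID = K94 ✓
Ward=7: rows 6, 14 → PatientID = K36, K36 ✓
Ward=0: rows 7, 17 → PatientID takes values {K30, K54} — violation
Ward=11: rows 8, 13 → PatientID = K64, K64 ✓
Ward=9: row 12 → PatientID = K80 ✓
Ward=6: row 15 → PatientID = K67 ✓
Ward=5: row 16 → PatientID = K33 ✓
The only Ward value with inconsistent PatientID is Ward=0.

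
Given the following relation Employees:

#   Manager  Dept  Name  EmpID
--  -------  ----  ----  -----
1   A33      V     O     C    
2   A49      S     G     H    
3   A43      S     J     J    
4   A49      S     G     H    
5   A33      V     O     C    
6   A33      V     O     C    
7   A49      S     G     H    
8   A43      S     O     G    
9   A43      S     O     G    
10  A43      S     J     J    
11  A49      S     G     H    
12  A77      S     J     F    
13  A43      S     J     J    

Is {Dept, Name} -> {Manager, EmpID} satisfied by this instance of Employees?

(Dept=V, Name=O): rows 1, 5, 6 → {Manager,EmpID} = (A33, C), (A33, C), (A33, C) ✓
(Dept=S, Name=G): rows 2, 4, 7, 11 → {Manager,EmpID} = (A49, H), (A49, H), (A49, H), (A49, H) ✓
(Dept=S, Name=J): rows 3, 10, 12, 13 → {Manager,EmpID} takes values {(A43, J), (A77, F)} — violation
(Dept=S, Name=O): rows 8, 9 → {Manager,EmpID} = (A43, G), (A43, G) ✓
Two rows agree on {Dept, Name} but differ on {Manager, EmpID}, so {Dept, Name} -> {Manager, EmpID} does not hold.

No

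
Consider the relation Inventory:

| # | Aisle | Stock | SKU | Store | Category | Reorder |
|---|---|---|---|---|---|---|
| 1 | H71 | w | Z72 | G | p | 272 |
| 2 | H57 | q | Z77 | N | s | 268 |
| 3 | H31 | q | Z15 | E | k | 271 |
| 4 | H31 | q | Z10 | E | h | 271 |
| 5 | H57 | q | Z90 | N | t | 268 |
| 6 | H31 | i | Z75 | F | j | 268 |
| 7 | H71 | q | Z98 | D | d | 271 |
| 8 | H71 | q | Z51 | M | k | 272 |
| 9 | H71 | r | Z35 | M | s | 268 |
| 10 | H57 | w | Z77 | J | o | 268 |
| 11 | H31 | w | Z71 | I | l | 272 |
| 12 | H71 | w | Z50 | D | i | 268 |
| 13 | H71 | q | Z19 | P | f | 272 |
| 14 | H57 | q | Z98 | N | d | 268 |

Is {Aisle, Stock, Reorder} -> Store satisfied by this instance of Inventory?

No

(Aisle=H71, Stock=w, Reorder=272): row 1 → Store = G ✓
(Aisle=H57, Stock=q, Reorder=268): rows 2, 5, 14 → Store = N, N, N ✓
(Aisle=H31, Stock=q, Reorder=271): rows 3, 4 → Store = E, E ✓
(Aisle=H31, Stock=i, Reorder=268): row 6 → Store = F ✓
(Aisle=H71, Stock=q, Reorder=271): row 7 → Store = D ✓
(Aisle=H71, Stock=q, Reorder=272): rows 8, 13 → Store takes values {M, P} — violation
(Aisle=H71, Stock=r, Reorder=268): row 9 → Store = M ✓
(Aisle=H57, Stock=w, Reorder=268): row 10 → Store = J ✓
(Aisle=H31, Stock=w, Reorder=272): row 11 → Store = I ✓
(Aisle=H71, Stock=w, Reorder=268): row 12 → Store = D ✓
Two rows agree on {Aisle, Stock, Reorder} but differ on Store, so {Aisle, Stock, Reorder} -> Store does not hold.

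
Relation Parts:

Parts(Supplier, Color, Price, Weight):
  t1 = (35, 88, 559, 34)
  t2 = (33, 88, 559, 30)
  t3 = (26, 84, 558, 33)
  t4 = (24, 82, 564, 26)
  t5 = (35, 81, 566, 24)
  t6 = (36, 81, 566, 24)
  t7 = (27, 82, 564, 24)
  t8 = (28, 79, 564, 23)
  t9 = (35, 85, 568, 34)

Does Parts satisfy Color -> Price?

Color=88: rows 1, 2 → Price = 559, 559 ✓
Color=84: row 3 → Price = 558 ✓
Color=82: rows 4, 7 → Price = 564, 564 ✓
Color=81: rows 5, 6 → Price = 566, 566 ✓
Color=79: row 8 → Price = 564 ✓
Color=85: row 9 → Price = 568 ✓
Every Color value is associated with a single Price value, so Color -> Price holds.

Yes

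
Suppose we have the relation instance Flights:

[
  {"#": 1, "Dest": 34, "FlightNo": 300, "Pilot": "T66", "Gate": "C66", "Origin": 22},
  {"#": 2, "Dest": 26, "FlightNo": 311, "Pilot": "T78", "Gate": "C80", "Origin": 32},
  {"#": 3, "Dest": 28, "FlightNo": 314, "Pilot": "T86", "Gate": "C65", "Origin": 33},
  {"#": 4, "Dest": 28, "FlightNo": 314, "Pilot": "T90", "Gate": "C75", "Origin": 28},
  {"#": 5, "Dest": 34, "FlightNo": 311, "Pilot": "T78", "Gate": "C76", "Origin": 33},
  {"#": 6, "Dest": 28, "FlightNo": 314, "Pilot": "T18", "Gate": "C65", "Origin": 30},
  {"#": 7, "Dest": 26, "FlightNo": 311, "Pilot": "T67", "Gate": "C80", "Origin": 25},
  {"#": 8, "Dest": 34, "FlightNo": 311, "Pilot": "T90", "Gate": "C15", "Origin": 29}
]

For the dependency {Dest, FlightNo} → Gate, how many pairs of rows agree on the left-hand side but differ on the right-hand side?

(Dest=26, FlightNo=311): all 2 rows agree on Gate — 0 pairs.
(Dest=28, FlightNo=314): violating pairs (3,4), (4,6) — 2 pairs.
(Dest=34, FlightNo=311): violating pairs (5,8) — 1 pair.

3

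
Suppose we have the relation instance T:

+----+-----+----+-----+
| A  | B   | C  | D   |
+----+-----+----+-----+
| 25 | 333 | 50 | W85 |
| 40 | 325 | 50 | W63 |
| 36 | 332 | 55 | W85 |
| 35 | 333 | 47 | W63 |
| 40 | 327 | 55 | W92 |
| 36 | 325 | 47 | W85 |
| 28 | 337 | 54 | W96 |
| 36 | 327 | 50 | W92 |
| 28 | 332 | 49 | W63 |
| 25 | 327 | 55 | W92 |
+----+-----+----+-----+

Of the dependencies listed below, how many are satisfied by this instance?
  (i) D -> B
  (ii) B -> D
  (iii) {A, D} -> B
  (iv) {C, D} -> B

1

(i) D -> B: D=W85: 3 rows → B takes values {333, 332, 325} — violation; D=W63: 3 rows → B takes values {325, 333, 332} — violation — fails.
(ii) B -> D: B=333: 2 rows → D takes values {W85, W63} — violation; B=325: 2 rows → D takes values {W63, W85} — violation; B=332: 2 rows → D takes values {W85, W63} — violation — fails.
(iii) {A, D} -> B: (A=36, D=W85): 2 rows → B takes values {332, 325} — violation — fails.
(iv) {C, D} -> B: every LHS value maps to a single RHS value — holds.
1 of the 4 dependencies holds.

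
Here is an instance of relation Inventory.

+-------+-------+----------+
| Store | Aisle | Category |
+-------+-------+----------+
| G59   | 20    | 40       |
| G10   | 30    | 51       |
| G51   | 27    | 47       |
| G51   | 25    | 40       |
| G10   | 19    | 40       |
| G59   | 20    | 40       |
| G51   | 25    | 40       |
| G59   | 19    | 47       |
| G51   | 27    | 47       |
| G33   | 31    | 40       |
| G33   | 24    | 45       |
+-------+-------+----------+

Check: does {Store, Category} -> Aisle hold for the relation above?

(Store=G59, Category=40): 2 rows → Aisle = 20, 20 ✓
(Store=G10, Category=51): 1 row → Aisle = 30 ✓
(Store=G51, Category=47): 2 rows → Aisle = 27, 27 ✓
(Store=G51, Category=40): 2 rows → Aisle = 25, 25 ✓
(Store=G10, Category=40): 1 row → Aisle = 19 ✓
(Store=G59, Category=47): 1 row → Aisle = 19 ✓
(Store=G33, Category=40): 1 row → Aisle = 31 ✓
(Store=G33, Category=45): 1 row → Aisle = 24 ✓
Every {Store, Category} value is associated with a single Aisle value, so {Store, Category} -> Aisle holds.

Yes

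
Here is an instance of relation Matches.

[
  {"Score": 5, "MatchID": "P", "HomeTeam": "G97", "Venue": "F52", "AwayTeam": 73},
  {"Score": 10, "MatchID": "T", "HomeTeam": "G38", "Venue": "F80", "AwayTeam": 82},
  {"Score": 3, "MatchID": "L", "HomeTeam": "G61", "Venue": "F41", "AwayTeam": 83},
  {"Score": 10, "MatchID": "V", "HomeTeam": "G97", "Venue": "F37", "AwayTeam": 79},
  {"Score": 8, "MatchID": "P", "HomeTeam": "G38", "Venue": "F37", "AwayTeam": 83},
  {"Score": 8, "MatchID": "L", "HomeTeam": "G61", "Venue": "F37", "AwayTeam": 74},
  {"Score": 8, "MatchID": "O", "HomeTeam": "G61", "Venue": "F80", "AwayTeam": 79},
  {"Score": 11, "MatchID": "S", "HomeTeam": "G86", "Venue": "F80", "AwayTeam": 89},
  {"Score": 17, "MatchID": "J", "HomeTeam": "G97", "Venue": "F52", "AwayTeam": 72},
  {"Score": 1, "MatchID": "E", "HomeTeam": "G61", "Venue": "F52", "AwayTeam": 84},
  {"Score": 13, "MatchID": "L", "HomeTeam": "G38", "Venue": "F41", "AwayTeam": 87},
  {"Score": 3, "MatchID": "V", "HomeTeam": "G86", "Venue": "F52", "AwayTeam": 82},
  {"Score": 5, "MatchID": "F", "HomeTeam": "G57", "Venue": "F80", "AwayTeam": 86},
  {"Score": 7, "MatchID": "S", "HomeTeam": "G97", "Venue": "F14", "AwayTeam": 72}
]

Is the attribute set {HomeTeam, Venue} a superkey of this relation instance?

Two distinct rows share (HomeTeam=G97, Venue=F52), so {HomeTeam, Venue} does not determine every attribute — not a superkey.

No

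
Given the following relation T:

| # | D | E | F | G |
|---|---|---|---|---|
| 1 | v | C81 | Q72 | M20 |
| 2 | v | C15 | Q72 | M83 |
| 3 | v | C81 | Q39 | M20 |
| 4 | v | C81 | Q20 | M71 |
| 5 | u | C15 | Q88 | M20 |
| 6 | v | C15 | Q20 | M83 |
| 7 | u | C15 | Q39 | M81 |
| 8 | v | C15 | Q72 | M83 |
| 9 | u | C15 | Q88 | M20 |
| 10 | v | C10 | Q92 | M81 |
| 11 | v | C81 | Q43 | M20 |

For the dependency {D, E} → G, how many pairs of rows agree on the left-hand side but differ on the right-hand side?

(D=v, E=C81): violating pairs (1,4), (3,4), (4,11) — 3 pairs.
(D=v, E=C15): all 3 rows agree on G — 0 pairs.
(D=u, E=C15): violating pairs (5,7), (7,9) — 2 pairs.

5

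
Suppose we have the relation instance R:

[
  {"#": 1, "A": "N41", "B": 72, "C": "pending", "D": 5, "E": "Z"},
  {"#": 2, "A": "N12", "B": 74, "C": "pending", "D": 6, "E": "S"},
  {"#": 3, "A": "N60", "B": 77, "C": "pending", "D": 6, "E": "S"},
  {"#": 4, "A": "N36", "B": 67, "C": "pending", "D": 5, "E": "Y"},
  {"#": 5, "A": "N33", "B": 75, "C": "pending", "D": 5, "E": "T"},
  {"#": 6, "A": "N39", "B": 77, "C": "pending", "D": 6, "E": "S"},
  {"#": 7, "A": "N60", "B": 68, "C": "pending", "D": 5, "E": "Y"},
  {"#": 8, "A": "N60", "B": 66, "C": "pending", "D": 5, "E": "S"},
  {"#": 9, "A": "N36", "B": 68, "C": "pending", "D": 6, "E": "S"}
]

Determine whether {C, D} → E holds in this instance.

No

(C=pending, D=5): rows 1, 4, 5, 7, 8 → E takes values {Z, Y, T, S} — violation
(C=pending, D=6): rows 2, 3, 6, 9 → E = S, S, S, S ✓
Two rows agree on {C, D} but differ on E, so {C, D} → E does not hold.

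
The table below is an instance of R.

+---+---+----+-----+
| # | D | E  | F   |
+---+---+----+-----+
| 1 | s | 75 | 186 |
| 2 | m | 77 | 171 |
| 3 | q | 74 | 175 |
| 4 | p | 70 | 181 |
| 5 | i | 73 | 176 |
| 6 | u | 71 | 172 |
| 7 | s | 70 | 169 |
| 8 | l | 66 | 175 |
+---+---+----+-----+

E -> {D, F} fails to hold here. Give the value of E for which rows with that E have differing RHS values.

E=75: row 1 → {D,F} = (s, 186) ✓
E=77: row 2 → {D,F} = (m, 171) ✓
E=74: row 3 → {D,F} = (q, 175) ✓
E=70: rows 4, 7 → {D,F} takes values {(p, 181), (s, 169)} — violation
E=73: row 5 → {D,F} = (i, 176) ✓
E=71: row 6 → {D,F} = (u, 172) ✓
E=66: row 8 → {D,F} = (l, 175) ✓
The only E value with inconsistent RHS is E=70.

70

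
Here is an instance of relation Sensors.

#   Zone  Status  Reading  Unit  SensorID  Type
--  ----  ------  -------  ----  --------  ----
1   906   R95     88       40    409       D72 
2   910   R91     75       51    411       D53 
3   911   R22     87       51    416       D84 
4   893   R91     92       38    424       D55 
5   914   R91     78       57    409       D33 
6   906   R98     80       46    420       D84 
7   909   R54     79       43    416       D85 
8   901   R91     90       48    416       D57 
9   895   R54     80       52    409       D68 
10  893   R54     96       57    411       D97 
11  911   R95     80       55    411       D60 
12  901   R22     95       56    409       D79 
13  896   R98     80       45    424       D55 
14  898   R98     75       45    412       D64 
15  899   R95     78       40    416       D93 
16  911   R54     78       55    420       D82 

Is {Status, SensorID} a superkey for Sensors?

All 16 rows have distinct {Status, SensorID} values, so {Status, SensorID} → (all attributes) holds and {Status, SensorID} is a superkey.

Yes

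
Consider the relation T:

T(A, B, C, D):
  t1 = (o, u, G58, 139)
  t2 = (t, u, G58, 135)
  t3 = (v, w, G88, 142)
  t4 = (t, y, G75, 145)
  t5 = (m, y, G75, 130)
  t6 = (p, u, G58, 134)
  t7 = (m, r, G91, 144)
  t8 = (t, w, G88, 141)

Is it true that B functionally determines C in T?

B=u: rows 1, 2, 6 → C = G58, G58, G58 ✓
B=w: rows 3, 8 → C = G88, G88 ✓
B=y: rows 4, 5 → C = G75, G75 ✓
B=r: row 7 → C = G91 ✓
Every B value is associated with a single C value, so B -> C holds.

Yes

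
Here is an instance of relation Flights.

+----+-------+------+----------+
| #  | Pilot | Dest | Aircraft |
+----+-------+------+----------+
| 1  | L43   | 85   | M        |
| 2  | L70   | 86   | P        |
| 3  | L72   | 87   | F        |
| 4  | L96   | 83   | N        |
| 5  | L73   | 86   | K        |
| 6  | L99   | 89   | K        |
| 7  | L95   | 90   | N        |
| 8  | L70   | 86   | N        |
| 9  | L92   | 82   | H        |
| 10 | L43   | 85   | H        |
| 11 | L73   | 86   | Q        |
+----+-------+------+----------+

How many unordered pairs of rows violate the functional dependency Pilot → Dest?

0

Pilot=L43: all 2 rows agree on Dest — 0 pairs.
Pilot=L70: all 2 rows agree on Dest — 0 pairs.
Pilot=L73: all 2 rows agree on Dest — 0 pairs.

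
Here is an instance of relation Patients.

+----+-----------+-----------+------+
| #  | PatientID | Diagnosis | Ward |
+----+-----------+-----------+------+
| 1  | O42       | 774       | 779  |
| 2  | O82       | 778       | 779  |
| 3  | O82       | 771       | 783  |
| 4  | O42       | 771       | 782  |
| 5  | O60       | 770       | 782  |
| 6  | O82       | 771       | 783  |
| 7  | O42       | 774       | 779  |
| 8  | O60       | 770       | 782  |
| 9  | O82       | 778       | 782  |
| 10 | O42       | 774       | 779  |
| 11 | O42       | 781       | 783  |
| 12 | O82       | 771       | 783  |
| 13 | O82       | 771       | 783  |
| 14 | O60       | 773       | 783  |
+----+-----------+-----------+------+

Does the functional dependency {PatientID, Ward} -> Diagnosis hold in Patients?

(PatientID=O42, Ward=779): rows 1, 7, 10 → Diagnosis = 774, 774, 774 ✓
(PatientID=O82, Ward=779): row 2 → Diagnosis = 778 ✓
(PatientID=O82, Ward=783): rows 3, 6, 12, 13 → Diagnosis = 771, 771, 771, 771 ✓
(PatientID=O42, Ward=782): row 4 → Diagnosis = 771 ✓
(PatientID=O60, Ward=782): rows 5, 8 → Diagnosis = 770, 770 ✓
(PatientID=O82, Ward=782): row 9 → Diagnosis = 778 ✓
(PatientID=O42, Ward=783): row 11 → Diagnosis = 781 ✓
(PatientID=O60, Ward=783): row 14 → Diagnosis = 773 ✓
Every {PatientID, Ward} value is associated with a single Diagnosis value, so {PatientID, Ward} -> Diagnosis holds.

Yes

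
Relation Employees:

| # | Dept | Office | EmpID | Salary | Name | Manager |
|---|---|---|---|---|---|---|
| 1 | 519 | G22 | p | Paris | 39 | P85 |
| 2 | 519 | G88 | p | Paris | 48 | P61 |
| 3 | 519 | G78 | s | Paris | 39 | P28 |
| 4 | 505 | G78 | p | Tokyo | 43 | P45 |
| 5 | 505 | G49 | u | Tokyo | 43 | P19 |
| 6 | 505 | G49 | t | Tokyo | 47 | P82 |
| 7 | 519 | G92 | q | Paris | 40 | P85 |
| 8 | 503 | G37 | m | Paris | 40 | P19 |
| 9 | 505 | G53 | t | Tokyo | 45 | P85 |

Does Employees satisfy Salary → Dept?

No

Salary=Paris: rows 1, 2, 3, 7, 8 → Dept takes values {519, 503} — violation
Salary=Tokyo: rows 4, 5, 6, 9 → Dept = 505, 505, 505, 505 ✓
Two rows agree on Salary but differ on Dept, so Salary → Dept does not hold.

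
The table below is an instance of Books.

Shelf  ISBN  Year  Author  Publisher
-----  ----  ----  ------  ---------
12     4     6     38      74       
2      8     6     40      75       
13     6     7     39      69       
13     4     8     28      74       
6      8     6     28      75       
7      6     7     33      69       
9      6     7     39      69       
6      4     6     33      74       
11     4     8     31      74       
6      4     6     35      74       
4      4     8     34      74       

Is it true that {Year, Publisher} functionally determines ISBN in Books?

(Year=6, Publisher=74): 3 rows → ISBN = 4, 4, 4 ✓
(Year=6, Publisher=75): 2 rows → ISBN = 8, 8 ✓
(Year=7, Publisher=69): 3 rows → ISBN = 6, 6, 6 ✓
(Year=8, Publisher=74): 3 rows → ISBN = 4, 4, 4 ✓
Every {Year, Publisher} value is associated with a single ISBN value, so {Year, Publisher} → ISBN holds.

Yes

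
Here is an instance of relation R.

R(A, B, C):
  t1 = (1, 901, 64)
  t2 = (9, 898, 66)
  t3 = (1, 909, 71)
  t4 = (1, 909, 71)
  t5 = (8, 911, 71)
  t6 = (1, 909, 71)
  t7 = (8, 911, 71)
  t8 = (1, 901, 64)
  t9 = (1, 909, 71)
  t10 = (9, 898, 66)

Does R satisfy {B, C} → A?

Yes

(B=901, C=64): rows 1, 8 → A = 1, 1 ✓
(B=898, C=66): rows 2, 10 → A = 9, 9 ✓
(B=909, C=71): rows 3, 4, 6, 9 → A = 1, 1, 1, 1 ✓
(B=911, C=71): rows 5, 7 → A = 8, 8 ✓
Every {B, C} value is associated with a single A value, so {B, C} → A holds.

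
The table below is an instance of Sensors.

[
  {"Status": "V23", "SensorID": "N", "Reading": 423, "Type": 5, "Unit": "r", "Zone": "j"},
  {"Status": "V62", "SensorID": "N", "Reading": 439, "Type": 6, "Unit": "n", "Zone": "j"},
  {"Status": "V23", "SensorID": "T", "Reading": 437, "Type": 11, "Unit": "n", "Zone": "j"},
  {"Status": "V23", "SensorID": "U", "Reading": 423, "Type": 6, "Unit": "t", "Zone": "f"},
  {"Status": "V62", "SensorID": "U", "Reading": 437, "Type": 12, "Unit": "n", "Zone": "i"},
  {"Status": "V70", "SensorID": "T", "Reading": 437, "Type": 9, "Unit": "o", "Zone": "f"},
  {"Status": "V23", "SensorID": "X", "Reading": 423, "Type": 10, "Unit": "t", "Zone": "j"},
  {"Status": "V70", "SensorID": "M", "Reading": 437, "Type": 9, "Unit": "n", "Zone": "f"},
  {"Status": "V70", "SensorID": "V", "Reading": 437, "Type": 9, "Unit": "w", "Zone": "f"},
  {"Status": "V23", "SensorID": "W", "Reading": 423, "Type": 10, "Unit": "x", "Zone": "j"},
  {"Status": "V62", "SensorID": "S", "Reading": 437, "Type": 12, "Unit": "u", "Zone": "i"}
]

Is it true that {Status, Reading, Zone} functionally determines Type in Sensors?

No

(Status=V23, Reading=423, Zone=j): 3 rows → Type takes values {5, 10} — violation
(Status=V62, Reading=439, Zone=j): 1 row → Type = 6 ✓
(Status=V23, Reading=437, Zone=j): 1 row → Type = 11 ✓
(Status=V23, Reading=423, Zone=f): 1 row → Type = 6 ✓
(Status=V62, Reading=437, Zone=i): 2 rows → Type = 12, 12 ✓
(Status=V70, Reading=437, Zone=f): 3 rows → Type = 9, 9, 9 ✓
Two rows agree on {Status, Reading, Zone} but differ on Type, so {Status, Reading, Zone} → Type does not hold.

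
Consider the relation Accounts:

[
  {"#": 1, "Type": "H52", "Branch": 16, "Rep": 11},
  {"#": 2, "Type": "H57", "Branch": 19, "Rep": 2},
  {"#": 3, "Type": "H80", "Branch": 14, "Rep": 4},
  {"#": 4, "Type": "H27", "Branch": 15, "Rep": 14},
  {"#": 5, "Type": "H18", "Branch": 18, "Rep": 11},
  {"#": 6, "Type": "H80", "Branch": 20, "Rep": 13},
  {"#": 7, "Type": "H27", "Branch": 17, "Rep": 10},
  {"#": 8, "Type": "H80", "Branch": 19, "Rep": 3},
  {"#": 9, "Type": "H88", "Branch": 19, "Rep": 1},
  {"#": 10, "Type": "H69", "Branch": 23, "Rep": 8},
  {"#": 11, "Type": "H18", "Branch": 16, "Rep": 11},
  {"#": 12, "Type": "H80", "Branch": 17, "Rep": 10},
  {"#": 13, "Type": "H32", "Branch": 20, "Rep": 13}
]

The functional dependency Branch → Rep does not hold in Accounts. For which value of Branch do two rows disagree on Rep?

Branch=16: rows 1, 11 → Rep = 11, 11 ✓
Branch=19: rows 2, 8, 9 → Rep takes values {2, 3, 1} — violation
Branch=14: row 3 → Rep = 4 ✓
Branch=15: row 4 → Rep = 14 ✓
Branch=18: row 5 → Rep = 11 ✓
Branch=20: rows 6, 13 → Rep = 13, 13 ✓
Branch=17: rows 7, 12 → Rep = 10, 10 ✓
Branch=23: row 10 → Rep = 8 ✓
The only Branch value with inconsistent Rep is Branch=19.

19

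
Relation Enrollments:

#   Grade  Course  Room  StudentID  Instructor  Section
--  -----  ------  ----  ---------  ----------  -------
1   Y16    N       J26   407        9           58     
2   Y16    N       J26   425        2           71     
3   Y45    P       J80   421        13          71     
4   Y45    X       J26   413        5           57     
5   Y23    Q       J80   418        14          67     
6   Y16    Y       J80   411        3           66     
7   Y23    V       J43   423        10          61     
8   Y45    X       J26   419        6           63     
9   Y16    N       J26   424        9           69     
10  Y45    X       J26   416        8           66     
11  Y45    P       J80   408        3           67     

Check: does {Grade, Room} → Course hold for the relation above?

Yes

(Grade=Y16, Room=J26): rows 1, 2, 9 → Course = N, N, N ✓
(Grade=Y45, Room=J80): rows 3, 11 → Course = P, P ✓
(Grade=Y45, Room=J26): rows 4, 8, 10 → Course = X, X, X ✓
(Grade=Y23, Room=J80): row 5 → Course = Q ✓
(Grade=Y16, Room=J80): row 6 → Course = Y ✓
(Grade=Y23, Room=J43): row 7 → Course = V ✓
Every {Grade, Room} value is associated with a single Course value, so {Grade, Room} → Course holds.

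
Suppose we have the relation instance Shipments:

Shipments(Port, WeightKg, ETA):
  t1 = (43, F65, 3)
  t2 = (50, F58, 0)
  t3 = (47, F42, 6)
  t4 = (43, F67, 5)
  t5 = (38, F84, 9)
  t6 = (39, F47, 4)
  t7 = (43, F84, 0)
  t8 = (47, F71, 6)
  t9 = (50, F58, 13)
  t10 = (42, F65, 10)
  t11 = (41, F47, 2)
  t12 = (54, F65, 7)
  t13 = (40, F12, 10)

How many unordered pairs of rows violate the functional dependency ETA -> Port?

2

ETA=0: violating pairs (2,7) — 1 pair.
ETA=6: all 2 rows agree on Port — 0 pairs.
ETA=10: violating pairs (10,13) — 1 pair.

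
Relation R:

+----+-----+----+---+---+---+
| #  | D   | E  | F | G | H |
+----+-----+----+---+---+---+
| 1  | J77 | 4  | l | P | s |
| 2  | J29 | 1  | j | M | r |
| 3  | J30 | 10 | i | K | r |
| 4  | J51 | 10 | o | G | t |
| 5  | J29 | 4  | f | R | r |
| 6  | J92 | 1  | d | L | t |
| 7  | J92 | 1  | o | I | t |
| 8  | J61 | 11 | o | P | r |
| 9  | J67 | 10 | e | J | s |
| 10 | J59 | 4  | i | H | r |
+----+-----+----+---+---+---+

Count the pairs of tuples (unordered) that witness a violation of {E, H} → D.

(E=4, H=r): violating pairs (5,10) — 1 pair.
(E=1, H=t): all 2 rows agree on D — 0 pairs.

1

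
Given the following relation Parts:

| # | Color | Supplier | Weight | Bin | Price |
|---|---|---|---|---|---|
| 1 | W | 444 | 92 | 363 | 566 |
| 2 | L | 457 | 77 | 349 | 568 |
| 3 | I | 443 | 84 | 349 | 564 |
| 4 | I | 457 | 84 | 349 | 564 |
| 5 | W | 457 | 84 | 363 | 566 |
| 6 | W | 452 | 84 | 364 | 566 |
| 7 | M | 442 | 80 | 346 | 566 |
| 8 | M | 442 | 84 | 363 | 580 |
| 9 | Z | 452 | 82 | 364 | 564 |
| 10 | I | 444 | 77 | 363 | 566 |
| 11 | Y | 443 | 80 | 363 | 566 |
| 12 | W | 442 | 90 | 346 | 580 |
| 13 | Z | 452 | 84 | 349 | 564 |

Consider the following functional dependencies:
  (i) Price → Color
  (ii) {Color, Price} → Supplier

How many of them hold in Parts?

(i) Price → Color: Price=566: rows 1, 5, 6, 7, 10, 11 → Color takes values {W, M, I, Y} — violation; Price=564: rows 3, 4, 9, 13 → Color takes values {I, Z} — violation; Price=580: rows 8, 12 → Color takes values {M, W} — violation — fails.
(ii) {Color, Price} → Supplier: (Color=W, Price=566): rows 1, 5, 6 → Supplier takes values {444, 457, 452} — violation; (Color=I, Price=564): rows 3, 4 → Supplier takes values {443, 457} — violation — fails.
None of the 2 dependencies hold.

0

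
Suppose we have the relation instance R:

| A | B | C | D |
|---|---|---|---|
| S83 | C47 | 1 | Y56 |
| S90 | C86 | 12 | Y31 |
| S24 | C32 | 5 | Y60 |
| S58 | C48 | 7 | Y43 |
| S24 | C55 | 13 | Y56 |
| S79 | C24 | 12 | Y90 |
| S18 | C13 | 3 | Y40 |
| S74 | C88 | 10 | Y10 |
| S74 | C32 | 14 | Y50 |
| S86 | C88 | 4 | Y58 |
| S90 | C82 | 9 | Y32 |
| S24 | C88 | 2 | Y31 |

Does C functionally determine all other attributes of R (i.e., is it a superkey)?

No

Two distinct rows share C=12, so C does not determine every attribute — not a superkey.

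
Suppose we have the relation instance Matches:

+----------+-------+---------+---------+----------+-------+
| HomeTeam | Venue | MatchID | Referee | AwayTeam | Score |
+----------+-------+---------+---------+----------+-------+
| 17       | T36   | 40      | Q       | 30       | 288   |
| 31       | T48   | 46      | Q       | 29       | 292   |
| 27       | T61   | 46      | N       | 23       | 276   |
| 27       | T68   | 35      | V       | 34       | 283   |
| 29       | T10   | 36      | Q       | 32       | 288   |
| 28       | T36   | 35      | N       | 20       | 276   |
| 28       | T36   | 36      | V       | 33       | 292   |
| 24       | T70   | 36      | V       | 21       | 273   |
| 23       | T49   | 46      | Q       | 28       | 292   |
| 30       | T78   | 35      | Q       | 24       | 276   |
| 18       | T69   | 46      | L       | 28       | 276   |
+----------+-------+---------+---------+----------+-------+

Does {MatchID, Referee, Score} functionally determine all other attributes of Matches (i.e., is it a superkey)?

No

Two distinct rows share (MatchID=46, Referee=Q, Score=292), so {MatchID, Referee, Score} does not determine every attribute — not a superkey.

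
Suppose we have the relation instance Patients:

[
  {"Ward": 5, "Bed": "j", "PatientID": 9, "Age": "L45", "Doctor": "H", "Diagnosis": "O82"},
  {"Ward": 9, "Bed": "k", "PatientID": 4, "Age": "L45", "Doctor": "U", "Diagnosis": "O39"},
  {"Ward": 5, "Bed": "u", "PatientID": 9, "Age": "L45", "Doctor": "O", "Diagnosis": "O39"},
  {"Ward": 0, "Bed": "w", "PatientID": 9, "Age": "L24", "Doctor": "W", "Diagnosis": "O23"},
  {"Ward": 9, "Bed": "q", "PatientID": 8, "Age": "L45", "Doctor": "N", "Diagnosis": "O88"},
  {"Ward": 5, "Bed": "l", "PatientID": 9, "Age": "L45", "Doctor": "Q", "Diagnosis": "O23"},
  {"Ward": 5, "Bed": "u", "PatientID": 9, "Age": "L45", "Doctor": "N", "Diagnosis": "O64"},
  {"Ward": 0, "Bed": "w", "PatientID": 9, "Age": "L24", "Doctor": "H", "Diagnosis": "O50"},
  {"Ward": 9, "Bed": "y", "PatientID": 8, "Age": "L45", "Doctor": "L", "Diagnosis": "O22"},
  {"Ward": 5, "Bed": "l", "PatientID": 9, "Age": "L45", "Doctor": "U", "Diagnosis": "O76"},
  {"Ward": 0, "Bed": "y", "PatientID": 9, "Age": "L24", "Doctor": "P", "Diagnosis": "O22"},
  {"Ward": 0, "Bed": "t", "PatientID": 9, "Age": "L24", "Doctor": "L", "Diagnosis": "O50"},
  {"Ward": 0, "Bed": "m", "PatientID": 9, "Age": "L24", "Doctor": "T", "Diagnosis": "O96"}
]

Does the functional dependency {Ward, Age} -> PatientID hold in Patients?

No

(Ward=5, Age=L45): 5 rows → PatientID = 9, 9, 9, 9, 9 ✓
(Ward=9, Age=L45): 3 rows → PatientID takes values {4, 8} — violation
(Ward=0, Age=L24): 5 rows → PatientID = 9, 9, 9, 9, 9 ✓
Two rows agree on {Ward, Age} but differ on PatientID, so {Ward, Age} -> PatientID does not hold.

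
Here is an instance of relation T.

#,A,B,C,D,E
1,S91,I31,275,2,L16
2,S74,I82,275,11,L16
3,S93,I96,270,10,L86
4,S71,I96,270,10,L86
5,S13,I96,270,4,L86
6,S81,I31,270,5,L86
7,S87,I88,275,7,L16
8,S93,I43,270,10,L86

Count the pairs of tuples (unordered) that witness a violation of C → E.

C=275: all 3 rows agree on E — 0 pairs.
C=270: all 5 rows agree on E — 0 pairs.

0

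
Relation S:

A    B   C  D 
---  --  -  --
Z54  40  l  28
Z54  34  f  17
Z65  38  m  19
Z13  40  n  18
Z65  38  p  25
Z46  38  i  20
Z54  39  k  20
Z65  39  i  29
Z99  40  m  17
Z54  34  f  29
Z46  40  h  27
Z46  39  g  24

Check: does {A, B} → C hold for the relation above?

(A=Z54, B=40): 1 row → C = l ✓
(A=Z54, B=34): 2 rows → C = f, f ✓
(A=Z65, B=38): 2 rows → C takes values {m, p} — violation
(A=Z13, B=40): 1 row → C = n ✓
(A=Z46, B=38): 1 row → C = i ✓
(A=Z54, B=39): 1 row → C = k ✓
(A=Z65, B=39): 1 row → C = i ✓
(A=Z99, B=40): 1 row → C = m ✓
(A=Z46, B=40): 1 row → C = h ✓
(A=Z46, B=39): 1 row → C = g ✓
Two rows agree on {A, B} but differ on C, so {A, B} → C does not hold.

No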